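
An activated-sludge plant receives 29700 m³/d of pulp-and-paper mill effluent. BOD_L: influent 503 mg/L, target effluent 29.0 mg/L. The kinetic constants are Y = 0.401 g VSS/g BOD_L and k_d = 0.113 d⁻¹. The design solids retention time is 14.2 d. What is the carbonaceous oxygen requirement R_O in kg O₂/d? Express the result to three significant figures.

R_O ≈ 11000 kg O₂/d

Observed yield with endogenous decay: Y_obs = Y / (1 + k_d·θ_c) = 0.401 / (1 + 0.113 × 14.2) = 0.401 / 2.605 = 0.1540 g VSS/g BOD_L.
Substrate removed = Q·(S₀ − S) = 29700 m³/d × (503 − 29.0) g/m³ = 1.41×10^7 g/d = 14078 kg/d.
P_X = Y_obs·Q·(S₀ − S) = 0.1540 × 14078 = 2167 kg VSS/d.
R_O = Q·(S₀ − S) − 1.42·P_X = 14078 − 1.42 × 2167 = 11000 kg O₂/d.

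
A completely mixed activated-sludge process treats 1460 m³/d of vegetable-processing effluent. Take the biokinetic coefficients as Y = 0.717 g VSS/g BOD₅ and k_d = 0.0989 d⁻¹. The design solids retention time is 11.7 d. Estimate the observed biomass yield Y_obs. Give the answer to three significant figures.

Y_obs ≈ 0.332 g VSS/g BOD₅

Correct the yield for decay: Y_obs = Y/(1 + k_d θ_c) = 0.717 / (1 + 0.0989 × 11.7) = 0.717 / 2.157 = 0.3324.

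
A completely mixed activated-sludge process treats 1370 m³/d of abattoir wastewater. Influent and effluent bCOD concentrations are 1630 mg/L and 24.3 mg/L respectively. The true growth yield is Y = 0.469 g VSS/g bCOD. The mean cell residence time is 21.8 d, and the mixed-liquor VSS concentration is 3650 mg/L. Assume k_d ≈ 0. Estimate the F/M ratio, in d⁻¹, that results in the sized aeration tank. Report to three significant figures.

With k_d = 0 the design equation reduces to V = Y Q (S₀−S) θ_c / X = 0.469 × 1370 × (1630 − 24.3) × 21.8 / 3650 = 6162 m³.
Food-to-microorganism ratio F/M = Q S₀ / (V X) = 1370 × 1630 / (6162 × 3650) = 0.09929 d⁻¹.

F/M ≈ 0.0993 d⁻¹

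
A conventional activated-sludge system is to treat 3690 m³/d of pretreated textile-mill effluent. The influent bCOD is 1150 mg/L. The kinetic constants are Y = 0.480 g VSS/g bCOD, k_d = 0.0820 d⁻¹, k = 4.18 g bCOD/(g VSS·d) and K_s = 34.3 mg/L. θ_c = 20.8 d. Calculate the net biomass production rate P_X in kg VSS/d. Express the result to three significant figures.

P_X ≈ 751 kg VSS/d

Effluent substrate depends only on kinetics and SRT: S = K_s(1 + k_d θ_c) / [θ_c(Yk − k_d) − 1] = 34.3 × (1 + 0.0820 × 20.8) / [20.8 × (0.480 × 4.18 − 0.0820) − 1] = 92.80 / 39.03 = 2.378 mg/L.
Correct the yield for decay: Y_obs = Y/(1 + k_d θ_c) = 0.480 / (1 + 0.0820 × 20.8) = 0.480 / 2.706 = 0.1774.
Mass of bCOD removed per day: Q(S₀ − S) = 3690 × 1148 g/m³ = 4235 kg/d.
So the net sludge growth is P_X = 0.1774 × 4235 = 751.3 kg VSS/d.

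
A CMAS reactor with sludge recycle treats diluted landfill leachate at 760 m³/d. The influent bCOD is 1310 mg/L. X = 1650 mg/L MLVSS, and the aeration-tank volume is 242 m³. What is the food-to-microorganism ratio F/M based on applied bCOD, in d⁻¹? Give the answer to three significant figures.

Food-to-microorganism ratio F/M = Q S₀ / (V X) = 760 × 1310 / (242.0 × 1650) = 2.493 d⁻¹.

F/M ≈ 2.49 d⁻¹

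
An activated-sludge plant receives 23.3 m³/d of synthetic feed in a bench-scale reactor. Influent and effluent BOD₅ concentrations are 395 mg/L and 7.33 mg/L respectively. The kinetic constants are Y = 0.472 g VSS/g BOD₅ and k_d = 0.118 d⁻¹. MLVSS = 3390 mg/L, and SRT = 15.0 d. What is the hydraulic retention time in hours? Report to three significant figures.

τ ≈ 7.01 h

Rearranging the biomass balance for a CMAS with decay, V = Y·Q·ΔS·θ_c / [X·(1+k_d θ_c)] = 0.472 × 23.3 × (395 − 7.33) × 15.0 / [3390 × (1 + 0.118 × 15.0)] = 6.4×10^4 / 9390 = 6.810 m³.
τ = V/Q = 6.810/23.3 = 0.2923 d, or 7.015 h.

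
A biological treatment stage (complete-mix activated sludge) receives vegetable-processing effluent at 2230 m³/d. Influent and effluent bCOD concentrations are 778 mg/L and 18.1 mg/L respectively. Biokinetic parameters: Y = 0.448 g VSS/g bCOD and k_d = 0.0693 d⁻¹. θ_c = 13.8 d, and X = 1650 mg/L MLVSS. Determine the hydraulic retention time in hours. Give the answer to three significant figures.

Steady-state biomass mass balance: V·X·(1 + k_d·θ_c) = Y·Q·(S₀ − S)·θ_c, so V = 0.448 × 2230 × (778 − 18.1) × 13.8 / [1650 × (1 + 0.0693 × 13.8)] = 1.05×10^7 / 3228 = 3246 m³.
τ = V/Q = 3246/2230 = 1.455 d, or 34.93 h.

τ ≈ 34.9 h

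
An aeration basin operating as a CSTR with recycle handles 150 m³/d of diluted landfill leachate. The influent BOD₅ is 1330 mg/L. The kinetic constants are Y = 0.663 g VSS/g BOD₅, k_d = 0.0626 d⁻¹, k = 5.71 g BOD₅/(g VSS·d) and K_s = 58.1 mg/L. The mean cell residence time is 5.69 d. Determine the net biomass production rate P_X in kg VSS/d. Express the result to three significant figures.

P_X ≈ 97.2 kg VSS/d

Effluent substrate depends only on kinetics and SRT: S = K_s(1 + k_d θ_c) / [θ_c(Yk − k_d) − 1] = 58.1 × (1 + 0.0626 × 5.69) / [5.69 × (0.663 × 5.71 − 0.0626) − 1] = 78.79 / 20.18 = 3.904 mg/L.
Correct the yield for decay: Y_obs = Y/(1 + k_d θ_c) = 0.663 / (1 + 0.0626 × 5.69) = 0.663 / 1.356 = 0.4889.
ΔS = 1330 − 3.90 = 1326 mg/L, so the substrate removal rate is 150 × 1326/1000 = 198.9 kg BOD₅/d.
Net biomass production P_X = Y_obs × Q·(S₀ − S) = 0.4889 × 198.9 = 97.24 kg VSS/d.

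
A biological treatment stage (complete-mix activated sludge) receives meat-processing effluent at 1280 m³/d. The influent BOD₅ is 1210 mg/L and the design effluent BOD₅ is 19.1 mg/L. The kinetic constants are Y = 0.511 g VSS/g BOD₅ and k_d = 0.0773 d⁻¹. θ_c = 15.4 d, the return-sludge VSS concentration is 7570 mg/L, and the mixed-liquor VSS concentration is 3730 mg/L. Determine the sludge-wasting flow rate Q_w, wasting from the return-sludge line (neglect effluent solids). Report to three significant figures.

From the SRT design equation V = Y Q (S₀−S) θ_c / [X (1 + k_d θ_c)] = 0.511 × 1280 × (1210 − 19.1) × 15.4 / [3730 × (1 + 0.0773 × 15.4)] = 1.2×10^7 / 8170 = 1468 m³.
Q_w = (V·X)/(θ_c X_r) = 1468 × 3730 / (15.4 × 7570) = 46.98 m³/d.

Q_w ≈ 47.0 m³/d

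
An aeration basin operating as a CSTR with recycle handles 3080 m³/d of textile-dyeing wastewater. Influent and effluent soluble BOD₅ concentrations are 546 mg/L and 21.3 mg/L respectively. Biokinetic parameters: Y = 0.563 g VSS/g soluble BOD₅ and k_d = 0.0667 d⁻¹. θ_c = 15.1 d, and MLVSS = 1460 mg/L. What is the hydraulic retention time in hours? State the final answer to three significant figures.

τ ≈ 36.5 h

Steady-state biomass mass balance: V·X·(1 + k_d·θ_c) = Y·Q·(S₀ − S)·θ_c, so V = 0.563 × 3080 × (546 − 21.3) × 15.1 / [1460 × (1 + 0.0667 × 15.1)] = 1.37×10^7 / 2930 = 4688 m³.
τ = V/Q = 4688/3080 = 1.522 d, or 36.53 h.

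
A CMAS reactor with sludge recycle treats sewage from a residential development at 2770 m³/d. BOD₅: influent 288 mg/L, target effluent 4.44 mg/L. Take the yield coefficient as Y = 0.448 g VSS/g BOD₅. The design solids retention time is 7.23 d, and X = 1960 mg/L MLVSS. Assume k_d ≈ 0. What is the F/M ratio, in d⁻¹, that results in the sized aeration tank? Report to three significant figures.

F/M ≈ 0.314 d⁻¹

Biomass mass balance (decay neglected): V·X = Y·Q·(S₀ − S)·θ_c, so V = 0.448 × 2770 × (288 − 4.44) × 7.23 / 1960 = 1298 m³.
Food-to-microorganism ratio F/M = Q S₀ / (V X) = 2770 × 288 / (1298 × 1960) = 0.3136 d⁻¹.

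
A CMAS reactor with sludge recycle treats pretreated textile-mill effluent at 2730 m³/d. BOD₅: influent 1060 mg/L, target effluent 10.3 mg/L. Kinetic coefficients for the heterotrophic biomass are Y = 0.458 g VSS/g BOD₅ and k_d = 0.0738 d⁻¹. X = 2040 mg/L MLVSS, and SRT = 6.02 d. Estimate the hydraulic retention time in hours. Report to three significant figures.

From the SRT design equation V = Y Q (S₀−S) θ_c / [X (1 + k_d θ_c)] = 0.458 × 2730 × (1060 − 10.3) × 6.02 / [2040 × (1 + 0.0738 × 6.02)] = 7.9×10^6 / 2946 = 2682 m³.
Hydraulic retention time τ = V/Q = 2682 / 2730 = 0.9823 d = 23.58 h.

τ ≈ 23.6 h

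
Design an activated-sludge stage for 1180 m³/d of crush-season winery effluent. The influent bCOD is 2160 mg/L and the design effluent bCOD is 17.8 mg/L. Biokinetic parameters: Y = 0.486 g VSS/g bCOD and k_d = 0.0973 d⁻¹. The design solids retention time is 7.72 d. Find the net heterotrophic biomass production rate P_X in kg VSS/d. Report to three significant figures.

Correct the yield for decay: Y_obs = Y/(1 + k_d θ_c) = 0.486 / (1 + 0.0973 × 7.72) = 0.486 / 1.751 = 0.2775.
Mass of bCOD removed per day: Q(S₀ − S) = 1180 × 2142 g/m³ = 2528 kg/d.
Net biomass production P_X = Y_obs × Q·(S₀ − S) = 0.2775 × 2528 = 701.5 kg VSS/d.

P_X ≈ 702 kg VSS/d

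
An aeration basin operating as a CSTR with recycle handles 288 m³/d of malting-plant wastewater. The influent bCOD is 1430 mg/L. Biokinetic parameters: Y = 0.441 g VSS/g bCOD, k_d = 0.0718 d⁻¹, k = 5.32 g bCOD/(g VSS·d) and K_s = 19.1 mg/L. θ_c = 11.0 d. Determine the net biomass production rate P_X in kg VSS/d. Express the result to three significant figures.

Effluent substrate depends only on kinetics and SRT: S = K_s(1 + k_d θ_c) / [θ_c(Yk − k_d) − 1] = 19.1 × (1 + 0.0718 × 11.0) / [11.0 × (0.441 × 5.32 − 0.0718) − 1] = 34.19 / 24.02 = 1.423 mg/L.
Correct the yield for decay: Y_obs = Y/(1 + k_d θ_c) = 0.441 / (1 + 0.0718 × 11.0) = 0.441 / 1.790 = 0.2464.
ΔS = 1430 − 1.42 = 1429 mg/L, so the substrate removal rate is 288 × 1429/1000 = 411.4 kg bCOD/d.
Net biomass production P_X = Y_obs × Q·(S₀ − S) = 0.2464 × 411.4 = 101.4 kg VSS/d.

P_X ≈ 101 kg VSS/d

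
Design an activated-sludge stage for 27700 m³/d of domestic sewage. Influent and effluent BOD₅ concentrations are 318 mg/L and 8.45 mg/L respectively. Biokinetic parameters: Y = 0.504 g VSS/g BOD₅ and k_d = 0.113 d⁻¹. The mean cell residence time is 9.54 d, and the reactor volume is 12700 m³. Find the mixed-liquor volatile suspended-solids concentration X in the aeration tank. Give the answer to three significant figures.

X = Y·Q·ΔS·θ_c / [V·(1 + k_d θ_c)] = 0.504 × 27700 × (318 − 8.45) × 9.54 / [12700 × (1 + 0.113 × 9.54)] = 1562 mg/L.

X ≈ 1560 mg/L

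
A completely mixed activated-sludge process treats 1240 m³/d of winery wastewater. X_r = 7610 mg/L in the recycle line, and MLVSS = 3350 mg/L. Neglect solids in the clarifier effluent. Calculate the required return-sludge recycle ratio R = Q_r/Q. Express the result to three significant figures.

Solids balance on the clarifier gives (1+R)X = R·X_r, so R = X/(X_r − X) = 3350 / (7610 − 3350) = 0.7864.

R ≈ 0.786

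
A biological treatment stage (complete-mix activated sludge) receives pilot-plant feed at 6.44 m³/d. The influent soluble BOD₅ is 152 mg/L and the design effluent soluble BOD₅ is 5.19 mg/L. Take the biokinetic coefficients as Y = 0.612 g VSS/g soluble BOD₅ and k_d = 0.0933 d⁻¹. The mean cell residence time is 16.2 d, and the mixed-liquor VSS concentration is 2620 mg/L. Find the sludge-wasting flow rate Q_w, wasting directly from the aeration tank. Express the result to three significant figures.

Q_w ≈ 0.0879 m³/d

Rearranging the biomass balance for a CMAS with decay, V = Y·Q·ΔS·θ_c / [X·(1+k_d θ_c)] = 0.612 × 6.44 × (152 − 5.19) × 16.2 / [2620 × (1 + 0.0933 × 16.2)] = 9.37×10^3 / 6580 = 1.425 m³.
For wasting at MLVSS concentration, Q_w = V/θ_c = 1.425/16.2 = 0.08794 m³/d.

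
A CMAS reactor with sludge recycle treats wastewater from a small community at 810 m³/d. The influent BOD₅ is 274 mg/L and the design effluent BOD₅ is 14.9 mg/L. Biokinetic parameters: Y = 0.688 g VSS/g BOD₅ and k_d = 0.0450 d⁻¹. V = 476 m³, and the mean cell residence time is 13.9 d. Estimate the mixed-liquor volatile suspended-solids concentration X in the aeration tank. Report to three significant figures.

X = Y·Q·ΔS·θ_c / [V·(1 + k_d θ_c)] = 0.688 × 810 × (274 − 14.9) × 13.9 / [476 × (1 + 0.0450 × 13.9)] = 2594 mg/L.

X ≈ 2590 mg/L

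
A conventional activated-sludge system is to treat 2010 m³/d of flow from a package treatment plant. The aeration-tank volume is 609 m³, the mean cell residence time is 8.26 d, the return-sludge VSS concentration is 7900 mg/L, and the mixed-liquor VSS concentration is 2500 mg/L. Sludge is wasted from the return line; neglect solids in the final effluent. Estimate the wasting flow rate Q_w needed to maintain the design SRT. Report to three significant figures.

Q_w ≈ 23.3 m³/d

Wasting from the return line (neglecting effluent solids): Q_w = V·X / (θ_c·X_r) = 609.0 × 2500 / (8.26 × 7900) = 23.33 m³/d.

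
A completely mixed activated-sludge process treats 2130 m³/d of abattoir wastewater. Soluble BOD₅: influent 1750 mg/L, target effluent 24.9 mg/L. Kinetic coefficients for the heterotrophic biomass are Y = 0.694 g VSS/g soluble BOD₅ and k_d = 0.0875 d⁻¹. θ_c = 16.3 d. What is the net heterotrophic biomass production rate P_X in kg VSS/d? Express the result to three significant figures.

P_X ≈ 1050 kg VSS/d

The observed yield is Y_obs = Y/(1 + k_d·θ_c) = 0.694 / (1 + 0.0875 × 16.3) = 0.694 / 2.426 = 0.2860 g VSS per g soluble BOD₅ removed.
Substrate removed = Q·(S₀ − S) = 2130 m³/d × (1750 − 24.9) g/m³ = 3.67×10^6 g/d = 3674 kg/d.
P_X = Y_obs · Q(S₀ − S) = 0.2860 × 3674 = 1051 kg VSS/d.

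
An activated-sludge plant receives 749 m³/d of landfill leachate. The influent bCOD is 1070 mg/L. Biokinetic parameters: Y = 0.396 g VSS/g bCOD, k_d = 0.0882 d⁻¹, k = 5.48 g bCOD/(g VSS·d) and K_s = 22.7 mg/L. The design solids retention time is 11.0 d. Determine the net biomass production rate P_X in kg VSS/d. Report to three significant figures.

From the Monod/SRT balance for a CMAS, S = K_s·(1+k_d θ_c)/[θ_c·(Y k − k_d) − 1] = 22.7 × (1 + 0.0882 × 11.0) / [11.0 × (0.396 × 5.48 − 0.0882) − 1] = 44.72 / 21.90 = 2.042 mg/L.
Observed yield with endogenous decay: Y_obs = Y / (1 + k_d·θ_c) = 0.396 / (1 + 0.0882 × 11.0) = 0.396 / 1.970 = 0.2010 g VSS/g bCOD.
ΔS = 1070 − 2.04 = 1068 mg/L, so the substrate removal rate is 749 × 1068/1000 = 799.9 kg bCOD/d.
So the net sludge growth is P_X = 0.2010 × 799.9 = 160.8 kg VSS/d.

P_X ≈ 161 kg VSS/d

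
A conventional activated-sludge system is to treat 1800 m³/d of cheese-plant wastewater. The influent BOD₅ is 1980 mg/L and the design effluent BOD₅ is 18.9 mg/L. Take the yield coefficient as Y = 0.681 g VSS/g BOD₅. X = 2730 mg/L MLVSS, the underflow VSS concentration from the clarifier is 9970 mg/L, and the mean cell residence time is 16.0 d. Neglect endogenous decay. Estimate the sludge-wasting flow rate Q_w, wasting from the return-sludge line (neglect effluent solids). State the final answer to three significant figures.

Q_w ≈ 241 m³/d

With k_d = 0 the design equation reduces to V = Y Q (S₀−S) θ_c / X = 0.681 × 1800 × (1980 − 18.9) × 16.0 / 2730 = 14089 m³.
Q_w = (V·X)/(θ_c X_r) = 14089 × 2730 / (16.0 × 9970) = 241.1 m³/d.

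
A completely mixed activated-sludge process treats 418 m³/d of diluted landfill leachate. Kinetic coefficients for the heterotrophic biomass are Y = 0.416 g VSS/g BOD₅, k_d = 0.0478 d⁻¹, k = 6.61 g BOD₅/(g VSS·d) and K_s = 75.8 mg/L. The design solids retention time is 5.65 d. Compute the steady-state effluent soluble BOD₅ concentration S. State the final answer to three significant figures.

For a completely mixed reactor with recycle the Lawrence–McCarty relation gives S = K_s·(1 + k_d·θ_c) / [θ_c·(Y·k − k_d) − 1] = 75.8 × (1 + 0.0478 × 5.65) / [5.65 × (0.416 × 6.61 − 0.0478) − 1] = 96.27 / 14.27 = 6.748 mg/L.

S ≈ 6.75 mg/L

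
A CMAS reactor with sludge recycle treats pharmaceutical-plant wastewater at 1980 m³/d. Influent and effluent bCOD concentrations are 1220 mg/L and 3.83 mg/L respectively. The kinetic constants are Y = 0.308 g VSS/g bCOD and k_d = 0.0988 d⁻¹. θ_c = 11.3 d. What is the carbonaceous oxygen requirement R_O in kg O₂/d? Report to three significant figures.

R_O ≈ 1910 kg O₂/d

The observed yield is Y_obs = Y/(1 + k_d·θ_c) = 0.308 / (1 + 0.0988 × 11.3) = 0.308 / 2.116 = 0.1455 g VSS per g bCOD removed.
Mass of bCOD removed per day: Q(S₀ − S) = 1980 × 1216 g/m³ = 2408 kg/d.
P_X = Y_obs·Q·(S₀ − S) = 0.1455 × 2408 = 350.4 kg VSS/d.
R_O = Q·(S₀ − S) − 1.42·P_X = 2408 − 1.42 × 350.4 = 1910 kg O₂/d.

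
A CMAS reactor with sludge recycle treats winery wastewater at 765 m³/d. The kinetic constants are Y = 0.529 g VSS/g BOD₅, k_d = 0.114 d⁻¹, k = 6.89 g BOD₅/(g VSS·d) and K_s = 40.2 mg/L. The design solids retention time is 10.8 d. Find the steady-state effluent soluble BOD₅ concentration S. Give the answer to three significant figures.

Effluent substrate depends only on kinetics and SRT: S = K_s(1 + k_d θ_c) / [θ_c(Yk − k_d) − 1] = 40.2 × (1 + 0.114 × 10.8) / [10.8 × (0.529 × 6.89 − 0.114) − 1] = 89.69 / 37.13 = 2.416 mg/L.

S ≈ 2.42 mg/L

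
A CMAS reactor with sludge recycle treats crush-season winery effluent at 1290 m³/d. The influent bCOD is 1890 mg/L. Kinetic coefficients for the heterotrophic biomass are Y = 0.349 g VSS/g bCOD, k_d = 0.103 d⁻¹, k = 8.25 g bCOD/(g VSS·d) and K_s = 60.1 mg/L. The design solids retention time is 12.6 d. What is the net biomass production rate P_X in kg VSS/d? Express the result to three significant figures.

For a completely mixed reactor with recycle the Lawrence–McCarty relation gives S = K_s·(1 + k_d·θ_c) / [θ_c·(Y·k − k_d) − 1] = 60.1 × (1 + 0.103 × 12.6) / [12.6 × (0.349 × 8.25 − 0.103) − 1] = 138.1 / 33.98 = 4.064 mg/L.
The observed yield is Y_obs = Y/(1 + k_d·θ_c) = 0.349 / (1 + 0.103 × 12.6) = 0.349 / 2.298 = 0.1519 g VSS per g bCOD removed.
Q·(S₀ − S) = 1290 × (1890 − 4.06) × 10⁻³ = 2433 kg/d removed.
P_X = Y_obs · Q(S₀ − S) = 0.1519 × 2433 = 369.5 kg VSS/d.

P_X ≈ 370 kg VSS/d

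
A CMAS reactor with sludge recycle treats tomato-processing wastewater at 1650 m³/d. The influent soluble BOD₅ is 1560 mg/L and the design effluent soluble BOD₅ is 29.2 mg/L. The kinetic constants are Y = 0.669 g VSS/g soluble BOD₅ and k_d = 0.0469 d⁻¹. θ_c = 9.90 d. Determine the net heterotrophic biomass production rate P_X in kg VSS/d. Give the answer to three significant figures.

Observed yield with endogenous decay: Y_obs = Y / (1 + k_d·θ_c) = 0.669 / (1 + 0.0469 × 9.90) = 0.669 / 1.464 = 0.4569 g VSS/g soluble BOD₅.
Mass of soluble BOD₅ removed per day: Q(S₀ − S) = 1650 × 1531 g/m³ = 2526 kg/d.
So the net sludge growth is P_X = 0.4569 × 2526 = 1154 kg VSS/d.

P_X ≈ 1150 kg VSS/d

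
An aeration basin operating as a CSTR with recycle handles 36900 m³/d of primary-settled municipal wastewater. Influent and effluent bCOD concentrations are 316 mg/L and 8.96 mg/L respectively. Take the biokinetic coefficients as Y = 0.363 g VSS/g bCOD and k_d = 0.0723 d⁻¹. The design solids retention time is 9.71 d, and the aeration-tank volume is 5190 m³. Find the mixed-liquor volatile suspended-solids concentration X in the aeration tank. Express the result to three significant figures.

X ≈ 4520 mg/L

X = Y·Q·ΔS·θ_c / [V·(1 + k_d θ_c)] = 0.363 × 36900 × (316 − 8.96) × 9.71 / [5190 × (1 + 0.0723 × 9.71)] = 4521 mg/L.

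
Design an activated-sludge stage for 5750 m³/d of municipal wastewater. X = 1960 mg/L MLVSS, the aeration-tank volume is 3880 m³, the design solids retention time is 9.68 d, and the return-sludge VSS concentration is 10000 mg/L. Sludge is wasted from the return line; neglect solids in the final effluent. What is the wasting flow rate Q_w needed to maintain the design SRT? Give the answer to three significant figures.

Q_w ≈ 78.6 m³/d

Q_w = (V·X)/(θ_c X_r) = 3880 × 1960 / (9.68 × 10000) = 78.56 m³/d.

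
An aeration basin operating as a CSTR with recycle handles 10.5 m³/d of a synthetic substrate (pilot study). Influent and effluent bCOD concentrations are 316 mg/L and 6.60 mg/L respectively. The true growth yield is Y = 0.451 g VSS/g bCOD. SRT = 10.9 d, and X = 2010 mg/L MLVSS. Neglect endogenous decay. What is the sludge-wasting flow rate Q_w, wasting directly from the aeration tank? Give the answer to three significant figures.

Q_w ≈ 0.729 m³/d

With k_d = 0 the design equation reduces to V = Y Q (S₀−S) θ_c / X = 0.451 × 10.5 × (316 − 6.60) × 10.9 / 2010 = 7.945 m³.
For wasting at MLVSS concentration, Q_w = V/θ_c = 7.945/10.9 = 0.7289 m³/d.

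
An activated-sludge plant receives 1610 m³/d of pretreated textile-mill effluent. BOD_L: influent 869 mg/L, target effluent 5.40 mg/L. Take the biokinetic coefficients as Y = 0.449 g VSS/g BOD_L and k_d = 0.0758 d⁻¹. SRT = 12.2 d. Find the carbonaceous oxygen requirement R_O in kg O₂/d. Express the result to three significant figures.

R_O ≈ 930 kg O₂/d

Correct the yield for decay: Y_obs = Y/(1 + k_d θ_c) = 0.449 / (1 + 0.0758 × 12.2) = 0.449 / 1.925 = 0.2333.
Substrate removed = Q·(S₀ − S) = 1610 m³/d × (869 − 5.40) g/m³ = 1.39×10^6 g/d = 1390 kg/d.
Biomass synthesised: P_X = Y_obs × 1390 = 324.3 kg VSS/d.
R_O = Q·(S₀ − S) − 1.42·P_X = 1390 − 1.42 × 324.3 = 929.8 kg O₂/d.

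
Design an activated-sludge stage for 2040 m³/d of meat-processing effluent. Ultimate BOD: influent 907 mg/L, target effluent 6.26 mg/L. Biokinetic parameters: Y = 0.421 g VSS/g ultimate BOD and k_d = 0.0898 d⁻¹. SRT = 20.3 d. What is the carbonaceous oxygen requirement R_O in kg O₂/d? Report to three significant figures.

The observed yield is Y_obs = Y/(1 + k_d·θ_c) = 0.421 / (1 + 0.0898 × 20.3) = 0.421 / 2.823 = 0.1491 g VSS per g ultimate BOD removed.
ΔS = 907 − 6.26 = 900.7 mg/L, so the substrate removal rate is 2040 × 900.7/1000 = 1838 kg ultimate BOD/d.
Net sludge production P_X = 0.1491 × 1838 = 274.0 kg VSS/d.
Carbonaceous O₂ demand = substrate oxidised − cell-mass equivalent = 1838 − 1.42 × 274.0 = 1448 kg O₂/d.

R_O ≈ 1450 kg O₂/d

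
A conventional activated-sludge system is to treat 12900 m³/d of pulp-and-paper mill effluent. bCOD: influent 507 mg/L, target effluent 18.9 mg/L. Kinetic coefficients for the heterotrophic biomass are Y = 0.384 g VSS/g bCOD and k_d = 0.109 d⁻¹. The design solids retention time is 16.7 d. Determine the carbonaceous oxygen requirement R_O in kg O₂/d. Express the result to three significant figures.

R_O ≈ 5080 kg O₂/d

Y_obs = Y / (1 + k_d θ_c) = 0.384 / (1 + 0.109 × 16.7) = 0.384 / 2.820 = 0.1362.
Q·(S₀ − S) = 12900 × (507 − 18.9) × 10⁻³ = 6296 kg/d removed.
Biomass synthesised: P_X = Y_obs × 6296 = 857.3 kg VSS/d.
R_O = Q·(S₀ − S) − 1.42·P_X = 6296 − 1.42 × 857.3 = 5079 kg O₂/d.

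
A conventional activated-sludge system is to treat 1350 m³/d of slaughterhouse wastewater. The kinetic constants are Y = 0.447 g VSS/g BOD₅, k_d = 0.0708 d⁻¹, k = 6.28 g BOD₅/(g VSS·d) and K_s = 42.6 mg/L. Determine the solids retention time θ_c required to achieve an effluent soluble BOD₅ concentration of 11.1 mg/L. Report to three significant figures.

From 1/θ_c = Y·k·S/(K_s + S) − k_d: Y·k·S/(K_s+S) = 0.447 × 6.28 × 11.1 / (42.6 + 11.1) = 0.5803 d⁻¹.
1/θ_c = 0.5803 − 0.0708 = 0.5095 d⁻¹, so θ_c = 1.963 d.

θ_c ≈ 1.96 d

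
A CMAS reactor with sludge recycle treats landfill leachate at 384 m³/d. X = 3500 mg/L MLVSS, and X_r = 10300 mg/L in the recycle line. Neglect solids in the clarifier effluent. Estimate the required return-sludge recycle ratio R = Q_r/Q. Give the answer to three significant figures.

Mass balance around the secondary clarifier (neglecting effluent solids): R = X / (X_r − X) = 3500 / (10300 − 3500) = 0.5147.

R ≈ 0.515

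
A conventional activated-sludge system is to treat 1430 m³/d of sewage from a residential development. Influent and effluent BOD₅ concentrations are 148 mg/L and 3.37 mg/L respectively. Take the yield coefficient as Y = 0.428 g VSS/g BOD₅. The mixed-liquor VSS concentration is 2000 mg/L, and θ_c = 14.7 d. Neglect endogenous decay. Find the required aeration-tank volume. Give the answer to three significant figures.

With k_d = 0 the design equation reduces to V = Y Q (S₀−S) θ_c / X = 0.428 × 1430 × (148 − 3.37) × 14.7 / 2000 = 650.6 m³.

V ≈ 651 m³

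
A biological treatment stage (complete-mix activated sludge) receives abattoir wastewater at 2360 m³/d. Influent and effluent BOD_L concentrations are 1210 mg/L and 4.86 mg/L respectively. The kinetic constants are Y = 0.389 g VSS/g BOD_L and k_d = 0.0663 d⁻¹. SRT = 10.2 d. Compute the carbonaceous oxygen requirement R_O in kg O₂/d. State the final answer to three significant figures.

Y_obs = Y / (1 + k_d θ_c) = 0.389 / (1 + 0.0663 × 10.2) = 0.389 / 1.676 = 0.2321.
Substrate removed = Q·(S₀ − S) = 2360 m³/d × (1210 − 4.86) g/m³ = 2.84×10^6 g/d = 2844 kg/d.
Net sludge production P_X = 0.2321 × 2844 = 660.0 kg VSS/d.
R_O = Q·(S₀ − S) − 1.42·P_X = 2844 − 1.42 × 660.0 = 1907 kg O₂/d.

R_O ≈ 1910 kg O₂/d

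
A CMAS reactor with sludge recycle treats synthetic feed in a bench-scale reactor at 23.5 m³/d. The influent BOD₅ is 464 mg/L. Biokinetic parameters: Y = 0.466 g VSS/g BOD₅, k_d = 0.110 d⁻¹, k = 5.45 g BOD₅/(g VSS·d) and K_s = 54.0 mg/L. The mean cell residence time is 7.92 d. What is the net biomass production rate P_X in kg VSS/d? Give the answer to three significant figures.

P_X ≈ 2.68 kg VSS/d

For a completely mixed reactor with recycle the Lawrence–McCarty relation gives S = K_s·(1 + k_d·θ_c) / [θ_c·(Y·k − k_d) − 1] = 54.0 × (1 + 0.110 × 7.92) / [7.92 × (0.466 × 5.45 − 0.110) − 1] = 101.0 / 18.24 = 5.539 mg/L.
The observed yield is Y_obs = Y/(1 + k_d·θ_c) = 0.466 / (1 + 0.110 × 7.92) = 0.466 / 1.871 = 0.2490 g VSS per g BOD₅ removed.
Substrate removed = Q·(S₀ − S) = 23.5 m³/d × (464 − 5.54) g/m³ = 1.08×10^4 g/d = 10.77 kg/d.
So the net sludge growth is P_X = 0.2490 × 10.77 = 2.683 kg VSS/d.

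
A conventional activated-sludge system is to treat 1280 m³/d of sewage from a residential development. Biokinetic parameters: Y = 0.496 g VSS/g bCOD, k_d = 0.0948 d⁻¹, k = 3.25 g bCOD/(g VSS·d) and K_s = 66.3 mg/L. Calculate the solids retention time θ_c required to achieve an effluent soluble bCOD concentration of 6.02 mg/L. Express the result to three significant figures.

Specific growth rate at S = 6.02 mg/L: μ = YkS/(K_s+S) = 0.496·3.25·6.02/(66.3+6.02) = 0.1342 d⁻¹.
Then 1/θ_c = μ − k_d = 0.1342 − 0.0948 = 0.03938 d⁻¹, giving θ_c = 25.39 d.

θ_c ≈ 25.4 d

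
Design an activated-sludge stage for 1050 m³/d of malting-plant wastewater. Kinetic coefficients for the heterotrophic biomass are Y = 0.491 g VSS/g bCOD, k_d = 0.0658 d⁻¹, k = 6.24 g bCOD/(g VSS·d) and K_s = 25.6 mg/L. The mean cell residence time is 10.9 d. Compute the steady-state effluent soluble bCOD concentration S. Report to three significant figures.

S ≈ 1.39 mg/L

Effluent substrate depends only on kinetics and SRT: S = K_s(1 + k_d θ_c) / [θ_c(Yk − k_d) − 1] = 25.6 × (1 + 0.0658 × 10.9) / [10.9 × (0.491 × 6.24 − 0.0658) − 1] = 43.96 / 31.68 = 1.388 mg/L.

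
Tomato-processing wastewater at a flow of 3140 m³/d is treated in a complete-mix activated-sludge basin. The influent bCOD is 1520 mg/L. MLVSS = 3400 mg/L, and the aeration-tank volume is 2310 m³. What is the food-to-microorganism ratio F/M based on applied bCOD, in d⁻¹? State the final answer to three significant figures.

F/M = applied load / biomass = Q·S₀/(V·X) = 3140 × 1520 / (2310 × 3400) = 0.6077 d⁻¹.

F/M ≈ 0.608 d⁻¹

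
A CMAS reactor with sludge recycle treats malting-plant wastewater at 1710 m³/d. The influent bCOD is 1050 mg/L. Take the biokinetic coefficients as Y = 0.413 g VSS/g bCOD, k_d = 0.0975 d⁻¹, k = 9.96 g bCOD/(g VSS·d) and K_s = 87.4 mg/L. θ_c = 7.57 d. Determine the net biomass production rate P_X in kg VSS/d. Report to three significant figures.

For a completely mixed reactor with recycle the Lawrence–McCarty relation gives S = K_s·(1 + k_d·θ_c) / [θ_c·(Y·k − k_d) − 1] = 87.4 × (1 + 0.0975 × 7.57) / [7.57 × (0.413 × 9.96 − 0.0975) − 1] = 151.9 / 29.40 = 5.167 mg/L.
The observed yield is Y_obs = Y/(1 + k_d·θ_c) = 0.413 / (1 + 0.0975 × 7.57) = 0.413 / 1.738 = 0.2376 g VSS per g bCOD removed.
Q·(S₀ − S) = 1710 × (1050 − 5.17) × 10⁻³ = 1787 kg/d removed.
Net biomass production P_X = Y_obs × Q·(S₀ − S) = 0.2376 × 1787 = 424.5 kg VSS/d.

P_X ≈ 425 kg VSS/d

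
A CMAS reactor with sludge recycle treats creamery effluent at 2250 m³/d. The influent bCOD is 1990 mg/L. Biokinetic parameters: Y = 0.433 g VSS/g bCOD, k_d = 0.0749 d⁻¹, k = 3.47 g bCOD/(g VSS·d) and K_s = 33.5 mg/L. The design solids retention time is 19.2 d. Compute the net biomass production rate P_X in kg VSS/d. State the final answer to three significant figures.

From the Monod/SRT balance for a CMAS, S = K_s·(1+k_d θ_c)/[θ_c·(Y k − k_d) − 1] = 33.5 × (1 + 0.0749 × 19.2) / [19.2 × (0.433 × 3.47 − 0.0749) − 1] = 81.68 / 26.41 = 3.093 mg/L.
Y_obs = Y / (1 + k_d θ_c) = 0.433 / (1 + 0.0749 × 19.2) = 0.433 / 2.438 = 0.1776.
Mass of bCOD removed per day: Q(S₀ − S) = 2250 × 1987 g/m³ = 4471 kg/d.
P_X = Y_obs · Q(S₀ − S) = 0.1776 × 4471 = 794.0 kg VSS/d.

P_X ≈ 794 kg VSS/d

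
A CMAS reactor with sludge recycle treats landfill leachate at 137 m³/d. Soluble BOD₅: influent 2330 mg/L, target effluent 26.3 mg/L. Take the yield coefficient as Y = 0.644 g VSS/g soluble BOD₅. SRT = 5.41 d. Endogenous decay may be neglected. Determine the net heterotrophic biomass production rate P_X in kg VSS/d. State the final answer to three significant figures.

With endogenous decay neglected, the observed yield equals the true yield: Y_obs = Y = 0.644 g VSS/g soluble BOD₅.
Mass of soluble BOD₅ removed per day: Q(S₀ − S) = 137 × 2304 g/m³ = 315.6 kg/d.
P_X = Y_obs · Q(S₀ − S) = 0.6440 × 315.6 = 203.3 kg VSS/d.

P_X ≈ 203 kg VSS/d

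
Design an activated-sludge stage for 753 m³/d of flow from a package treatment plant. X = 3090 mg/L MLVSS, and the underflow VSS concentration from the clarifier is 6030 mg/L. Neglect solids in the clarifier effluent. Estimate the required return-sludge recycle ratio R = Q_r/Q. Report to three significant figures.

R ≈ 1.05

R = Q_r/Q = X/(X_r − X) = 3090 / (6030 − 3090) = 1.051.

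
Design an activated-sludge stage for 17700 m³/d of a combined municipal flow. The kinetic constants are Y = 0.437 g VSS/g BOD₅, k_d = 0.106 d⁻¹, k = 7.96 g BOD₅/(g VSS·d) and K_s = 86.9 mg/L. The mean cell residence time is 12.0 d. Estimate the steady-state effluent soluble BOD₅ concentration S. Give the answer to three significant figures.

Effluent substrate depends only on kinetics and SRT: S = K_s(1 + k_d θ_c) / [θ_c(Yk − k_d) − 1] = 86.9 × (1 + 0.106 × 12.0) / [12.0 × (0.437 × 7.96 − 0.106) − 1] = 197.4 / 39.47 = 5.002 mg/L.

S ≈ 5.00 mg/L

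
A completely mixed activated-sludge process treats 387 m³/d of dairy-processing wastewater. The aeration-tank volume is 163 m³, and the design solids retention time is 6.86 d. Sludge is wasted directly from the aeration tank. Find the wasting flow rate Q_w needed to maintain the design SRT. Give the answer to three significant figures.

Q_w ≈ 23.8 m³/d

With mixed-liquor wasting, θ_c = V/Q_w, so Q_w = V/θ_c = 163.0/6.86 = 23.76 m³/d.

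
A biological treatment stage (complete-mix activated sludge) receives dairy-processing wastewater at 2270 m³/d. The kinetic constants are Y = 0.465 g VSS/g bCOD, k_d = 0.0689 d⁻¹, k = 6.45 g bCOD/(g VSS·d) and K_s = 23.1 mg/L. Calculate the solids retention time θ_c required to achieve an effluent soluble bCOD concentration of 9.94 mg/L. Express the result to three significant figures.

At the target effluent, Y k S/(K_s+S) = 0.465×6.45×9.94/33.04 = 0.9023 d⁻¹.
1/θ_c = 0.9023 − 0.0689 = 0.8334 d⁻¹, so θ_c = 1.200 d.

θ_c ≈ 1.20 d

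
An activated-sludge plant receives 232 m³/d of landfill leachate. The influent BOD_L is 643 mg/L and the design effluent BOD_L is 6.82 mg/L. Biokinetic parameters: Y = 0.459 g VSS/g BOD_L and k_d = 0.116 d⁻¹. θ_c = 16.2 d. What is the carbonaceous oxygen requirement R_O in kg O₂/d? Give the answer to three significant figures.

R_O ≈ 114 kg O₂/d

The observed yield is Y_obs = Y/(1 + k_d·θ_c) = 0.459 / (1 + 0.116 × 16.2) = 0.459 / 2.879 = 0.1594 g VSS per g BOD_L removed.
Mass of BOD_L removed per day: Q(S₀ − S) = 232 × 636.2 g/m³ = 147.6 kg/d.
Biomass synthesised: P_X = Y_obs × 147.6 = 23.53 kg VSS/d.
R_O = Q·(S₀ − S) − 1.42·P_X = 147.6 − 1.42 × 23.53 = 114.2 kg O₂/d.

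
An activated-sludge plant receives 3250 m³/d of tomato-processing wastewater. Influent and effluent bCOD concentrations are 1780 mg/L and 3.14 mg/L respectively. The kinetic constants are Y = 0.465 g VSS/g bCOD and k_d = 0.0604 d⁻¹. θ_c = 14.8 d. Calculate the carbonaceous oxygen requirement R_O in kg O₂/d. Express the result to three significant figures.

R_O ≈ 3760 kg O₂/d

The observed yield is Y_obs = Y/(1 + k_d·θ_c) = 0.465 / (1 + 0.0604 × 14.8) = 0.465 / 1.894 = 0.2455 g VSS per g bCOD removed.
Substrate removed = Q·(S₀ − S) = 3250 m³/d × (1780 − 3.14) g/m³ = 5.77×10^6 g/d = 5775 kg/d.
Biomass synthesised: P_X = Y_obs × 5775 = 1418 kg VSS/d.
R_O = Q·(S₀ − S) − 1.42·P_X = 5775 − 1.42 × 1418 = 3761 kg O₂/d.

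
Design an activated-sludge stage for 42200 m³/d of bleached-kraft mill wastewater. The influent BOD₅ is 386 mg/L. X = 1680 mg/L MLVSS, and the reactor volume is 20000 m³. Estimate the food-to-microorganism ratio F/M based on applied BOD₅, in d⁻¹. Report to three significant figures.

F/M ≈ 0.485 d⁻¹

Food-to-microorganism ratio F/M = Q S₀ / (V X) = 42200 × 386 / (20000 × 1680) = 0.4848 d⁻¹.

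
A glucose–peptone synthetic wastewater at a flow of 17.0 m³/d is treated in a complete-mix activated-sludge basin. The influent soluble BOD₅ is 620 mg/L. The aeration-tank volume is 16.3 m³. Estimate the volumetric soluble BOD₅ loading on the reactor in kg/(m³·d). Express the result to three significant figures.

Applied soluble BOD₅ load per unit volume = Q·S₀/V = (17.0 × 620/1000)/16.30 = 0.6466 kg soluble BOD₅·m⁻³·d⁻¹.

L_v ≈ 0.647 kg soluble BOD₅/(m³·d)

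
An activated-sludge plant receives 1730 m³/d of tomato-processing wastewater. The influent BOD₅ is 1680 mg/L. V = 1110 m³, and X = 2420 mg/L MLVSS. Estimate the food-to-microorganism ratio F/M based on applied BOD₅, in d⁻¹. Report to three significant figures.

F/M ≈ 1.08 d⁻¹

F/M = Q·S₀ / (V·X) = 1730 × 1680 / (1110 × 2420) = 1.082 g BOD₅·(g VSS·d)⁻¹.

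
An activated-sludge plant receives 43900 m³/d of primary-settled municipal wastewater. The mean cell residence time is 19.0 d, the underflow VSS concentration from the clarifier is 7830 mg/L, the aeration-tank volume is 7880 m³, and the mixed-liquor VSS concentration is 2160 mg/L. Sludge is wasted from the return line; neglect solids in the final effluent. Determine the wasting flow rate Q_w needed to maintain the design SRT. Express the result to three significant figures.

Q_w ≈ 114 m³/d

Q_w = (V·X)/(θ_c X_r) = 7880 × 2160 / (19.0 × 7830) = 114.4 m³/d.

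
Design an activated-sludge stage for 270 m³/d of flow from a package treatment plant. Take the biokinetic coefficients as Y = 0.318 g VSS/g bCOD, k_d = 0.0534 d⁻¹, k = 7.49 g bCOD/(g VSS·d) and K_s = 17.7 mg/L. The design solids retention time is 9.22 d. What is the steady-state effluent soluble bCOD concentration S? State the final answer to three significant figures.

For a completely mixed reactor with recycle the Lawrence–McCarty relation gives S = K_s·(1 + k_d·θ_c) / [θ_c·(Y·k − k_d) − 1] = 17.7 × (1 + 0.0534 × 9.22) / [9.22 × (0.318 × 7.49 − 0.0534) − 1] = 26.41 / 20.47 = 1.291 mg/L.

S ≈ 1.29 mg/L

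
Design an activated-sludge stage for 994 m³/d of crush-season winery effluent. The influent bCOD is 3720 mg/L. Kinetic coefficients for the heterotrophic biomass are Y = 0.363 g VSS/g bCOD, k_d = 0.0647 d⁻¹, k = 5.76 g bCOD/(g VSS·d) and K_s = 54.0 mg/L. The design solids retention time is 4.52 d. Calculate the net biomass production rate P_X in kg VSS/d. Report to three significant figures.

P_X ≈ 1040 kg VSS/d

From the Monod/SRT balance for a CMAS, S = K_s·(1+k_d θ_c)/[θ_c·(Y k − k_d) − 1] = 54.0 × (1 + 0.0647 × 4.52) / [4.52 × (0.363 × 5.76 − 0.0647) − 1] = 69.79 / 8.158 = 8.555 mg/L.
The observed yield is Y_obs = Y/(1 + k_d·θ_c) = 0.363 / (1 + 0.0647 × 4.52) = 0.363 / 1.292 = 0.2809 g VSS per g bCOD removed.
ΔS = 3720 − 8.55 = 3711 mg/L, so the substrate removal rate is 994 × 3711/1000 = 3689 kg bCOD/d.
Net biomass production P_X = Y_obs × Q·(S₀ − S) = 0.2809 × 3689 = 1036 kg VSS/d.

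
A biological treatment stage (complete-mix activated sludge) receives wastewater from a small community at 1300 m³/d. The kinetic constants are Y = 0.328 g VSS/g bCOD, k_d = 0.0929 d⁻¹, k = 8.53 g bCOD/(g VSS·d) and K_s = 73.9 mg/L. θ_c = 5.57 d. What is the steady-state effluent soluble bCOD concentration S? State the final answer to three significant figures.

From the Monod/SRT balance for a CMAS, S = K_s·(1+k_d θ_c)/[θ_c·(Y k − k_d) − 1] = 73.9 × (1 + 0.0929 × 5.57) / [5.57 × (0.328 × 8.53 − 0.0929) − 1] = 112.1 / 14.07 = 7.972 mg/L.

S ≈ 7.97 mg/L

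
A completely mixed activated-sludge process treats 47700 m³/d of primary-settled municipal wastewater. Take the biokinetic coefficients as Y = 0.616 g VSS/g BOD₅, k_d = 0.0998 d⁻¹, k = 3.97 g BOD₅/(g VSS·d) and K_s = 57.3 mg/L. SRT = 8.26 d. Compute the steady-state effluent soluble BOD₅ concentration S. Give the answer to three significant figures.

S ≈ 5.69 mg/L

For a completely mixed reactor with recycle the Lawrence–McCarty relation gives S = K_s·(1 + k_d·θ_c) / [θ_c·(Y·k − k_d) − 1] = 57.3 × (1 + 0.0998 × 8.26) / [8.26 × (0.616 × 3.97 − 0.0998) − 1] = 104.5 / 18.38 = 5.689 mg/L.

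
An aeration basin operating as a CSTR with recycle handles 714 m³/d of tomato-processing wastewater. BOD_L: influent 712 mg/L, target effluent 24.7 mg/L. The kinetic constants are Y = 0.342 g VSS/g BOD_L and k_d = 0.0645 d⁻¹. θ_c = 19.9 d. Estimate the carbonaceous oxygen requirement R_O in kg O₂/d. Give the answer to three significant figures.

Y_obs = Y / (1 + k_d θ_c) = 0.342 / (1 + 0.0645 × 19.9) = 0.342 / 2.284 = 0.1498.
Substrate removed = Q·(S₀ − S) = 714 m³/d × (712 − 24.7) g/m³ = 4.91×10^5 g/d = 490.7 kg/d.
P_X = Y_obs·Q·(S₀ − S) = 0.1498 × 490.7 = 73.50 kg VSS/d.
R_O = Q·(S₀ − S) − 1.42·P_X = 490.7 − 1.42 × 73.50 = 386.4 kg O₂/d.

R_O ≈ 386 kg O₂/d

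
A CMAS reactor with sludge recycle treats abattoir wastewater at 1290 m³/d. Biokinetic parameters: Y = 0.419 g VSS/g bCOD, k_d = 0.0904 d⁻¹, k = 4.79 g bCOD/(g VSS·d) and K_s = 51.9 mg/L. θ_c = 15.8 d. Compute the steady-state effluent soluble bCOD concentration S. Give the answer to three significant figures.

S ≈ 4.30 mg/L

For a completely mixed reactor with recycle the Lawrence–McCarty relation gives S = K_s·(1 + k_d·θ_c) / [θ_c·(Y·k − k_d) − 1] = 51.9 × (1 + 0.0904 × 15.8) / [15.8 × (0.419 × 4.79 − 0.0904) − 1] = 126.0 / 29.28 = 4.304 mg/L.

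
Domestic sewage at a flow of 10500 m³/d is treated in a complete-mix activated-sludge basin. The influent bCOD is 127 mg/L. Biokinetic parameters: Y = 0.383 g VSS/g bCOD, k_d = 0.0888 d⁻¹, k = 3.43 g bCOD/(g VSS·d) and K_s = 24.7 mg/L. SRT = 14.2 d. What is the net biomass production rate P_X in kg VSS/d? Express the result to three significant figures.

For a completely mixed reactor with recycle the Lawrence–McCarty relation gives S = K_s·(1 + k_d·θ_c) / [θ_c·(Y·k − k_d) − 1] = 24.7 × (1 + 0.0888 × 14.2) / [14.2 × (0.383 × 3.43 − 0.0888) − 1] = 55.85 / 16.39 = 3.407 mg/L.
Y_obs = Y / (1 + k_d θ_c) = 0.383 / (1 + 0.0888 × 14.2) = 0.383 / 2.261 = 0.1694.
Q·(S₀ − S) = 10500 × (127 − 3.41) × 10⁻³ = 1298 kg/d removed.
Biomass produced: P_X = Y_obs·Q·ΔS = 0.1694 × 1298 ≈ 219.8 kg VSS/d.

P_X ≈ 220 kg VSS/d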